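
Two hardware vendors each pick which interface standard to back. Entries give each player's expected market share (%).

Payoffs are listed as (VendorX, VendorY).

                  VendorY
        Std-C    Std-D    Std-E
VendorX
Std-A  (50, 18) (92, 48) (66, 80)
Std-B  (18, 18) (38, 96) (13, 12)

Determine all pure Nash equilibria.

Pure NE: (Std-A, Std-E)

For each player, find the best response to each opponent profile; mutual best responses are the pure NE.
VendorX against Std-C: payoffs 50, 18 → best response Std-A.
VendorX against Std-D: payoffs 92, 38 → best response Std-A.
VendorX against Std-E: payoffs 66, 13 → best response Std-A.
VendorY against Std-A: payoffs 18, 48, 80 → best response Std-E.
VendorY against Std-B: payoffs 18, 96, 12 → best response Std-D.
Mutual best responses: (Std-A, Std-E).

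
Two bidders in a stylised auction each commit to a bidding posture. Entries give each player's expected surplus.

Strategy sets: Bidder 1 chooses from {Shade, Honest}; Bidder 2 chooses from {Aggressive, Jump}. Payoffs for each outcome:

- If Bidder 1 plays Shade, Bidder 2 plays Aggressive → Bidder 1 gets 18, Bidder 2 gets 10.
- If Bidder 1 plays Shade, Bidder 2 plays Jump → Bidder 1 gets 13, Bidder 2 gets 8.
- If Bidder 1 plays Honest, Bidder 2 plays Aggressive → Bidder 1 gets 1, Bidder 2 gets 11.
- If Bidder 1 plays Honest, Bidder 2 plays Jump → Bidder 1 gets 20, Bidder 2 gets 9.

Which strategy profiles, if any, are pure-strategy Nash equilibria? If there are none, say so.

The unique pure-strategy Nash equilibrium is (Shade, Aggressive).

(Shade, Aggressive): Bidder 1 gets 18, best alternative 1; Bidder 2 gets 10, best alternative 8. No profitable deviation — NE.
(Shade, Jump): Bidder 1 can switch to Honest (13 → 20). Not NE.
(Honest, Aggressive): Bidder 1 can switch to Shade (1 → 18). Not NE.
(Honest, Jump): Bidder 2 can switch to Aggressive (9 → 11). Not NE.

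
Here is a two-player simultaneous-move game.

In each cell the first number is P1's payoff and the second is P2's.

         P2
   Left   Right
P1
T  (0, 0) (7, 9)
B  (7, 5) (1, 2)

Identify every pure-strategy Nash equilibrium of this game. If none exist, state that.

Pure-strategy Nash equilibria: (T, Right) and (B, Left)

For each player, find the best response to each opponent profile; mutual best responses are the pure NE.
P1 against Left: payoffs 0, 7 → best response B.
P1 against Right: payoffs 7, 1 → best response T.
P2 against T: payoffs 0, 9 → best response Right.
P2 against B: payoffs 5, 2 → best response Left.
Mutual best responses: (T, Right); (B, Left).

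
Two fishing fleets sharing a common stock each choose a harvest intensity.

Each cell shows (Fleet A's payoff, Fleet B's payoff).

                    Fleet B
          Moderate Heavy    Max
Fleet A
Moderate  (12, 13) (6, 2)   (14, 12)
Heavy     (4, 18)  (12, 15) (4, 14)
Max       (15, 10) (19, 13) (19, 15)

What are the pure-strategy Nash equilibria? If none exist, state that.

Pure NE: (Max, Max)

(Moderate, Moderate): Fleet A can switch to Max (12 → 15). Not NE.
(Moderate, Heavy): Fleet A can switch to Heavy (6 → 12). Not NE.
(Moderate, Max): Fleet A can switch to Max (14 → 19). Not NE.
(Heavy, Moderate): Fleet A can switch to Moderate (4 → 12). Not NE.
(Heavy, Heavy): Fleet A can switch to Max (12 → 19). Not NE.
(Heavy, Max): Fleet A can switch to Moderate (4 → 14). Not NE.
(Max, Moderate): Fleet B can switch to Heavy (10 → 13). Not NE.
(Max, Heavy): Fleet B can switch to Max (13 → 15). Not NE.
(Max, Max): Fleet A gets 19, best alternative 14; Fleet B gets 15, best alternative 13. No profitable deviation — NE.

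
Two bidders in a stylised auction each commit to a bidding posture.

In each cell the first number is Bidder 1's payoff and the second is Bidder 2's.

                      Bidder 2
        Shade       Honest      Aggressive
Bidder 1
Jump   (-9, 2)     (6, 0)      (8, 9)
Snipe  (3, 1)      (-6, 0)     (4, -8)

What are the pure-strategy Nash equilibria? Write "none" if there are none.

The pure Nash equilibria are (Jump, Aggressive); (Snipe, Shade).

Bidder 1 against Shade: payoffs -9, 3 → best response Snipe.
Bidder 1 against Honest: payoffs 6, -6 → best response Jump.
Bidder 1 against Aggressive: payoffs 8, 4 → best response Jump.
Bidder 2 against Jump: payoffs 2, 0, 9 → best response Aggressive.
Bidder 2 against Snipe: payoffs 1, 0, -8 → best response Shade.
Mutual best responses: (Jump, Aggressive); (Snipe, Shade).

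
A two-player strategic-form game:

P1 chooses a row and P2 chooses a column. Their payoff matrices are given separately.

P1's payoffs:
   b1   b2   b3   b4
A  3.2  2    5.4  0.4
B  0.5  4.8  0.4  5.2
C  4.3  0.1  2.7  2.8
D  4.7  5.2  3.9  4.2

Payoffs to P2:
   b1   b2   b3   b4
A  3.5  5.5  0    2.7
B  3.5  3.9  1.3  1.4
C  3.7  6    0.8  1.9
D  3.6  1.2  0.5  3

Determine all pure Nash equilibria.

Pure NE: (D, b1)

Mark each player's best response to every combination of opponents' strategies; a profile where every player is best-responding is a pure Nash equilibrium.
P1 against b1: payoffs 3.2, 0.5, 4.3, 4.7 → best response D.
P1 against b2: payoffs 2, 4.8, 0.1, 5.2 → best response D.
P1 against b3: payoffs 5.4, 0.4, 2.7, 3.9 → best response A.
P1 against b4: payoffs 0.4, 5.2, 2.8, 4.2 → best response B.
P2 against A: payoffs 3.5, 5.5, 0, 2.7 → best response b2.
P2 against B: payoffs 3.5, 3.9, 1.3, 1.4 → best response b2.
P2 against C: payoffs 3.7, 6, 0.8, 1.9 → best response b2.
P2 against D: payoffs 3.6, 1.2, 0.5, 3 → best response b1.
Mutual best responses: (D, b1).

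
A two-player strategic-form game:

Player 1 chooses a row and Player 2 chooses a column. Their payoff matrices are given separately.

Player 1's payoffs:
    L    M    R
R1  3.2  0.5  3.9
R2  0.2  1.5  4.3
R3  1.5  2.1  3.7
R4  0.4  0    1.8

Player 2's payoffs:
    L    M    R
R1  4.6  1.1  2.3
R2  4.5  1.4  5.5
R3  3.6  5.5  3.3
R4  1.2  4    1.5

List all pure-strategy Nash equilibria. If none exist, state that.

Pure-strategy Nash equilibria: (R1, L), (R2, R), (R3, M)

For each strategy profile, look for a profitable unilateral deviation.
(R1, L): Player 1 gets 3.2, best alternative 1.5; Player 2 gets 4.6, best alternative 2.3. No profitable deviation — NE.
(R1, M): Player 1 can switch to R2 (0.5 → 1.5). Not NE.
(R1, R): Player 1 can switch to R2 (3.9 → 4.3). Not NE.
(R2, L): Player 1 can switch to R1 (0.2 → 3.2). Not NE.
(R2, M): Player 1 can switch to R3 (1.5 → 2.1). Not NE.
(R2, R): Player 1 gets 4.3, best alternative 3.9; Player 2 gets 5.5, best alternative 4.5. No profitable deviation — NE.
(R3, L): Player 1 can switch to R1 (1.5 → 3.2). Not NE.
(R3, M): Player 1 gets 2.1, best alternative 1.5; Player 2 gets 5.5, best alternative 3.6. No profitable deviation — NE.
(R3, R): Player 1 can switch to R1 (3.7 → 3.9). Not NE.
(The remaining 3 profiles each have a profitable deviation by the same check.)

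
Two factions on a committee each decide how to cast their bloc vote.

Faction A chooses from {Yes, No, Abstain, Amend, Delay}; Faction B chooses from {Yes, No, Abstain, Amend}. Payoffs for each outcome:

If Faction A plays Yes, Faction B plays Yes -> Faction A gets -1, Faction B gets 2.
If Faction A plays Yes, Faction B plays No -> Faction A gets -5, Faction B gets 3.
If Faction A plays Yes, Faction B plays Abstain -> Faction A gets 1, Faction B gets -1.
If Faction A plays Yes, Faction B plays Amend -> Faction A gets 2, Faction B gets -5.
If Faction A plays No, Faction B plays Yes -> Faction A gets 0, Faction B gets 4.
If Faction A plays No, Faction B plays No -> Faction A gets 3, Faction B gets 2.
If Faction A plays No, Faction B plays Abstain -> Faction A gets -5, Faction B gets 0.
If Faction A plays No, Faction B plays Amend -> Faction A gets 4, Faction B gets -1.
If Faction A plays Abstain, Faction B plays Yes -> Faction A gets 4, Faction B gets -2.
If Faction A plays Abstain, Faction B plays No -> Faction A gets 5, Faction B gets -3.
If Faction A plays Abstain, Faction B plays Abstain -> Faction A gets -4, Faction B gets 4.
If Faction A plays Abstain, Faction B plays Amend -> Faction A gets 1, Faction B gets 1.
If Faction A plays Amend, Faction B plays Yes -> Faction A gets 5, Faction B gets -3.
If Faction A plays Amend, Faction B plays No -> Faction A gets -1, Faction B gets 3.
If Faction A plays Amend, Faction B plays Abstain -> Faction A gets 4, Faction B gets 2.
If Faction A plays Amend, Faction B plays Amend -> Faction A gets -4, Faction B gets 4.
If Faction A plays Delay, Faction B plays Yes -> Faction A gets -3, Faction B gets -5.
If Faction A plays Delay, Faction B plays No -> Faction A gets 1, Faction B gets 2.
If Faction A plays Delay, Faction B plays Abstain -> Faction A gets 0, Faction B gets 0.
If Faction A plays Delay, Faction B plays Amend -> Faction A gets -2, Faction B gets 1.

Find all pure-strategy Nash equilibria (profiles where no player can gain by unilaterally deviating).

Faction A against Yes: payoffs -1, 0, 4, 5, -3 → best response Amend.
Faction A against No: payoffs -5, 3, 5, -1, 1 → best response Abstain.
Faction A against Abstain: payoffs 1, -5, -4, 4, 0 → best response Amend.
Faction A against Amend: payoffs 2, 4, 1, -4, -2 → best response No.
Faction B against Yes: payoffs 2, 3, -1, -5 → best response No.
Faction B against No: payoffs 4, 2, 0, -1 → best response Yes.
Faction B against Abstain: payoffs -2, -3, 4, 1 → best response Abstain.
Faction B against Amend: payoffs -3, 3, 2, 4 → best response Amend.
Faction B against Delay: payoffs -5, 2, 0, 1 → best response No.
No profile is a mutual best response for all players.

none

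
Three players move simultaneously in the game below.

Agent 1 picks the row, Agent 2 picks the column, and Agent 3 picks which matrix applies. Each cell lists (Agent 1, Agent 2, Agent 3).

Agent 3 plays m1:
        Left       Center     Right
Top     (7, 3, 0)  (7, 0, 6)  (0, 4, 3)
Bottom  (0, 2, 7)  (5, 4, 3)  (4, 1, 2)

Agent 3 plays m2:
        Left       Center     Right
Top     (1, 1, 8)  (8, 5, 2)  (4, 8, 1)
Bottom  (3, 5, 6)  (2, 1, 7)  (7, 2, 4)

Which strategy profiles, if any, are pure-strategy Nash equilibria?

Check each profile: it is a Nash equilibrium iff no player can strictly gain by switching unilaterally.
(Top, Left, m1): Agent 2 can switch to Right (3 → 4). Not NE.
(Top, Left, m2): Agent 1 can switch to Bottom (1 → 3). Not NE.
(Top, Center, m1): Agent 2 can switch to Left (0 → 3). Not NE.
(Top, Center, m2): Agent 2 can switch to Right (5 → 8). Not NE.
(Top, Right, m1): Agent 1 can switch to Bottom (0 → 4). Not NE.
(Top, Right, m2): Agent 1 can switch to Bottom (4 → 7). Not NE.
(Bottom, Left, m1): Agent 1 can switch to Top (0 → 7). Not NE.
(Bottom, Left, m2): Agent 3 can switch to m1 (6 → 7). Not NE.
(Bottom, Center, m1): Agent 1 can switch to Top (5 → 7). Not NE.
(Bottom, Center, m2): Agent 1 can switch to Top (2 → 8). Not NE.
(Bottom, Right, m1): Agent 2 can switch to Left (1 → 2). Not NE.
(Bottom, Right, m2): Agent 2 can switch to Left (2 → 5). Not NE.

No pure-strategy Nash equilibrium.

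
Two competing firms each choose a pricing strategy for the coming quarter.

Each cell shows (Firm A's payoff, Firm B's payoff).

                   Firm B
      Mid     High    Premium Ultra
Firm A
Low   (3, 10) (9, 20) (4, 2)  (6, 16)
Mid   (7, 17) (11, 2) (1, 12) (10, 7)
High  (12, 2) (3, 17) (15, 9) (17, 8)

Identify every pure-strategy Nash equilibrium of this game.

There is no pure-strategy Nash equilibrium.

(Low, Mid): Firm A can switch to Mid (3 → 7). Not NE.
(Low, High): Firm A can switch to Mid (9 → 11). Not NE.
(Low, Premium): Firm A can switch to High (4 → 15). Not NE.
(Low, Ultra): Firm A can switch to Mid (6 → 10). Not NE.
(Mid, Mid): Firm A can switch to High (7 → 12). Not NE.
(Mid, High): Firm B can switch to Mid (2 → 17). Not NE.
(Mid, Premium): Firm A can switch to Low (1 → 4). Not NE.
(Mid, Ultra): Firm A can switch to High (10 → 17). Not NE.
(High, Mid): Firm B can switch to High (2 → 17). Not NE.
(High, High): Firm A can switch to Low (3 → 9). Not NE.
(High, Premium): Firm B can switch to High (9 → 17). Not NE.
(High, Ultra): Firm B can switch to High (8 → 17). Not NE.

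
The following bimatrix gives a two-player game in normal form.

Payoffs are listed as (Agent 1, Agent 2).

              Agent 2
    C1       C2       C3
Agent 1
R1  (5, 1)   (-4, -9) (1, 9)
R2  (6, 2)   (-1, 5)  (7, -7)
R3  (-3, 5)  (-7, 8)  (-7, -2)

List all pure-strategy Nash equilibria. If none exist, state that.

Agent 1 against C1: payoffs 5, 6, -3 → best response R2.
Agent 1 against C2: payoffs -4, -1, -7 → best response R2.
Agent 1 against C3: payoffs 1, 7, -7 → best response R2.
Agent 2 against R1: payoffs 1, -9, 9 → best response C3.
Agent 2 against R2: payoffs 2, 5, -7 → best response C2.
Agent 2 against R3: payoffs 5, 8, -2 → best response C2.
Mutual best responses: (R2, C2).

(R2, C2)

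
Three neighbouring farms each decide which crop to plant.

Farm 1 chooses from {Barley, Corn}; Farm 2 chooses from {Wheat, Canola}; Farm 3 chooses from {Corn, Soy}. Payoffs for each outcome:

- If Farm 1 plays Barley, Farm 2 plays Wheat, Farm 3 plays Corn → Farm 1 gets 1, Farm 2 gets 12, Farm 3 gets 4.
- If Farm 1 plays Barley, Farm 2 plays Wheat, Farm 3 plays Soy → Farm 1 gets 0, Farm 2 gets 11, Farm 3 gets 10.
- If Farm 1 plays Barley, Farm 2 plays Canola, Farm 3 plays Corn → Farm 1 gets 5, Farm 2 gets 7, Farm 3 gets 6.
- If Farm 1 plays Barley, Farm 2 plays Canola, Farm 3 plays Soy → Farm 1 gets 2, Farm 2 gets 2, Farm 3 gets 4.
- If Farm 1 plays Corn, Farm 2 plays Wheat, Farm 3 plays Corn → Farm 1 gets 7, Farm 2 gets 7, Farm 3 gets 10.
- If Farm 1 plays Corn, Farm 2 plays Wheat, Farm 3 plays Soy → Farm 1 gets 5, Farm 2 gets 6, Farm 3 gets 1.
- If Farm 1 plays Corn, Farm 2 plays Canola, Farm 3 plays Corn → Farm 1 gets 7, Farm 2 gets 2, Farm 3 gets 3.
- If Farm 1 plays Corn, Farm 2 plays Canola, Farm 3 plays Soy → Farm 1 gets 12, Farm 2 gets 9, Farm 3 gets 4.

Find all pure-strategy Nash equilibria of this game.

Pure-strategy Nash equilibria: (Corn, Wheat, Corn); (Corn, Canola, Soy)

Farm 1 against (Wheat, Corn): payoffs 1, 7 → best response Corn.
Farm 1 against (Wheat, Soy): payoffs 0, 5 → best response Corn.
Farm 1 against (Canola, Corn): payoffs 5, 7 → best response Corn.
Farm 1 against (Canola, Soy): payoffs 2, 12 → best response Corn.
Farm 2 against (Barley, Corn): payoffs 12, 7 → best response Wheat.
Farm 2 against (Barley, Soy): payoffs 11, 2 → best response Wheat.
Farm 2 against (Corn, Corn): payoffs 7, 2 → best response Wheat.
Farm 2 against (Corn, Soy): payoffs 6, 9 → best response Canola.
Farm 3 against (Barley, Wheat): payoffs 4, 10 → best response Soy.
Farm 3 against (Barley, Canola): payoffs 6, 4 → best response Corn.
Farm 3 against (Corn, Wheat): payoffs 10, 1 → best response Corn.
Farm 3 against (Corn, Canola): payoffs 3, 4 → best response Soy.
Mutual best responses: (Corn, Wheat, Corn); (Corn, Canola, Soy).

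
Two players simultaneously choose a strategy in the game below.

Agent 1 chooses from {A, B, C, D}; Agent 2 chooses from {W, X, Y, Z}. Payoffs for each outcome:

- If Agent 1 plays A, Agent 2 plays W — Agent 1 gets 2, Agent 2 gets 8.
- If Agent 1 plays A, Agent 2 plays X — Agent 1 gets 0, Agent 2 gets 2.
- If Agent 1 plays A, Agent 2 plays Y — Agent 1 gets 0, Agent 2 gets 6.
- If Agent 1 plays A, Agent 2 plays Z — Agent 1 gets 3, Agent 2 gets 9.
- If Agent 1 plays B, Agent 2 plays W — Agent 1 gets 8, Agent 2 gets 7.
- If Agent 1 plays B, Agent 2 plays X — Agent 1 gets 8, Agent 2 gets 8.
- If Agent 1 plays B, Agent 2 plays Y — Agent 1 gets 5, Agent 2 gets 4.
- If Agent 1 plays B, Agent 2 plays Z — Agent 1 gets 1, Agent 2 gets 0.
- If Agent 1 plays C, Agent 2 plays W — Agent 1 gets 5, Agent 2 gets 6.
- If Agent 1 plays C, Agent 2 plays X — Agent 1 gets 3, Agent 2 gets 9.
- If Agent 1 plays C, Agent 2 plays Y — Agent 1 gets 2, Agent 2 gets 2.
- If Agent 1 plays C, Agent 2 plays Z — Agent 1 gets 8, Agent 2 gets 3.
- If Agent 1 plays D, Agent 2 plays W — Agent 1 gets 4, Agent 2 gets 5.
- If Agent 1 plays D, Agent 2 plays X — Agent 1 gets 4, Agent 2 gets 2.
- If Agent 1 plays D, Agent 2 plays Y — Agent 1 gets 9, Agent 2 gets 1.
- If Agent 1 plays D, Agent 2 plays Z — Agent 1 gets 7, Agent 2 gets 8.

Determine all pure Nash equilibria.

The unique pure-strategy Nash equilibrium is (B, X).

For each strategy profile, look for a profitable unilateral deviation.
(A, W): Agent 1 can switch to B (2 → 8). Not NE.
(A, X): Agent 1 can switch to B (0 → 8). Not NE.
(A, Y): Agent 1 can switch to B (0 → 5). Not NE.
(A, Z): Agent 1 can switch to C (3 → 8). Not NE.
(B, W): Agent 2 can switch to X (7 → 8). Not NE.
(B, X): Agent 1 gets 8, best alternative 4; Agent 2 gets 8, best alternative 7. No profitable deviation — NE.
(B, Y): Agent 1 can switch to D (5 → 9). Not NE.
(B, Z): Agent 1 can switch to A (1 → 3). Not NE.
(C, W): Agent 1 can switch to B (5 → 8). Not NE.
(The remaining 7 profiles each have a profitable deviation by the same check.)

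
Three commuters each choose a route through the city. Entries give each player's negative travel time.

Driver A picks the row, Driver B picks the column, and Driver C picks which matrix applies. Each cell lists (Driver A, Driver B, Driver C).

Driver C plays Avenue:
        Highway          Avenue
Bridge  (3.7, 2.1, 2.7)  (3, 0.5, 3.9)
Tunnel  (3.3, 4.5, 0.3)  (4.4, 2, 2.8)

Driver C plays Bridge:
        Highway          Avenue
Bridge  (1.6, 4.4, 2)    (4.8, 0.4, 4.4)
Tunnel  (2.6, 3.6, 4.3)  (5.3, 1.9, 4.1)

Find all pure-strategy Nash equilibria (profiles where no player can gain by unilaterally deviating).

(Bridge, Highway, Avenue); (Tunnel, Highway, Bridge)

Driver A against (Highway, Avenue): payoffs 3.7, 3.3 → best response Bridge.
Driver A against (Highway, Bridge): payoffs 1.6, 2.6 → best response Tunnel.
Driver A against (Avenue, Avenue): payoffs 3, 4.4 → best response Tunnel.
Driver A against (Avenue, Bridge): payoffs 4.8, 5.3 → best response Tunnel.
Driver B against (Bridge, Avenue): payoffs 2.1, 0.5 → best response Highway.
Driver B against (Bridge, Bridge): payoffs 4.4, 0.4 → best response Highway.
Driver B against (Tunnel, Avenue): payoffs 4.5, 2 → best response Highway.
Driver B against (Tunnel, Bridge): payoffs 3.6, 1.9 → best response Highway.
Driver C against (Bridge, Highway): payoffs 2.7, 2 → best response Avenue.
Driver C against (Bridge, Avenue): payoffs 3.9, 4.4 → best response Bridge.
Driver C against (Tunnel, Highway): payoffs 0.3, 4.3 → best response Bridge.
Driver C against (Tunnel, Avenue): payoffs 2.8, 4.1 → best response Bridge.
Mutual best responses: (Bridge, Highway, Avenue); (Tunnel, Highway, Bridge).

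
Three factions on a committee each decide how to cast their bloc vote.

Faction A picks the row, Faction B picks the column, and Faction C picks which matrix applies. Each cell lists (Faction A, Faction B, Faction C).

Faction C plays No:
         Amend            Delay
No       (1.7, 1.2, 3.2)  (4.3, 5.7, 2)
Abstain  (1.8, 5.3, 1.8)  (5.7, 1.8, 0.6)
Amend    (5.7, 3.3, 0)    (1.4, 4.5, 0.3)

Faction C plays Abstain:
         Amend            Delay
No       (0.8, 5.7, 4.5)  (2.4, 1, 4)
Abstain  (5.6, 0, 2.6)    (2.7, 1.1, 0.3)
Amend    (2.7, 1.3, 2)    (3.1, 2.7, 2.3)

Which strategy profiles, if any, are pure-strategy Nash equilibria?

The unique pure-strategy Nash equilibrium is (Amend, Delay, Abstain).

Faction A against (Amend, No): payoffs 1.7, 1.8, 5.7 → best response Amend.
Faction A against (Amend, Abstain): payoffs 0.8, 5.6, 2.7 → best response Abstain.
Faction A against (Delay, No): payoffs 4.3, 5.7, 1.4 → best response Abstain.
Faction A against (Delay, Abstain): payoffs 2.4, 2.7, 3.1 → best response Amend.
Faction B against (No, No): payoffs 1.2, 5.7 → best response Delay.
Faction B against (No, Abstain): payoffs 5.7, 1 → best response Amend.
Faction B against (Abstain, No): payoffs 5.3, 1.8 → best response Amend.
Faction B against (Abstain, Abstain): payoffs 0, 1.1 → best response Delay.
Faction B against (Amend, No): payoffs 3.3, 4.5 → best response Delay.
Faction B against (Amend, Abstain): payoffs 1.3, 2.7 → best response Delay.
Faction C against (No, Amend): payoffs 3.2, 4.5 → best response Abstain.
Faction C against (No, Delay): payoffs 2, 4 → best response Abstain.
Faction C against (Abstain, Amend): payoffs 1.8, 2.6 → best response Abstain.
Faction C against (Abstain, Delay): payoffs 0.6, 0.3 → best response No.
Faction C against (Amend, Amend): payoffs 0, 2 → best response Abstain.
Faction C against (Amend, Delay): payoffs 0.3, 2.3 → best response Abstain.
Mutual best responses: (Amend, Delay, Abstain).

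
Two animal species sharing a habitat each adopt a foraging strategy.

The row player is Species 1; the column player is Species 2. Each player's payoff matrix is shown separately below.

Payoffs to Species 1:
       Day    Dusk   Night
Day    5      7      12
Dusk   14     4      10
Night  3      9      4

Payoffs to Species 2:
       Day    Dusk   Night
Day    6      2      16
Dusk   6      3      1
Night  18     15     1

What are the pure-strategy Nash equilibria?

Pure-strategy Nash equilibria: (Day, Night) and (Dusk, Day)

(Day, Day): Species 1 can switch to Dusk (5 → 14). Not NE.
(Day, Dusk): Species 1 can switch to Night (7 → 9). Not NE.
(Day, Night): Species 1 gets 12, best alternative 10; Species 2 gets 16, best alternative 6. No profitable deviation — NE.
(Dusk, Day): Species 1 gets 14, best alternative 5; Species 2 gets 6, best alternative 3. No profitable deviation — NE.
(Dusk, Dusk): Species 1 can switch to Day (4 → 7). Not NE.
(Dusk, Night): Species 1 can switch to Day (10 → 12). Not NE.
(Night, Day): Species 1 can switch to Day (3 → 5). Not NE.
(Night, Dusk): Species 2 can switch to Day (15 → 18). Not NE.
(Night, Night): Species 1 can switch to Day (4 → 12). Not NE.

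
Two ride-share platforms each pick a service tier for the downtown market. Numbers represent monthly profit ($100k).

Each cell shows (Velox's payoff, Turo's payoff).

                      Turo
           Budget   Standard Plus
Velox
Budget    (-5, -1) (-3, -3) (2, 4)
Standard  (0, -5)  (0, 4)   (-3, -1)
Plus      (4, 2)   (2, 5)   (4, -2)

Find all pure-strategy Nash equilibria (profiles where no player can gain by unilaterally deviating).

Velox against Budget: payoffs -5, 0, 4 → best response Plus.
Velox against Standard: payoffs -3, 0, 2 → best response Plus.
Velox against Plus: payoffs 2, -3, 4 → best response Plus.
Turo against Budget: payoffs -1, -3, 4 → best response Plus.
Turo against Standard: payoffs -5, 4, -1 → best response Standard.
Turo against Plus: payoffs 2, 5, -2 → best response Standard.
Mutual best responses: (Plus, Standard).

The unique pure-strategy Nash equilibrium is (Plus, Standard).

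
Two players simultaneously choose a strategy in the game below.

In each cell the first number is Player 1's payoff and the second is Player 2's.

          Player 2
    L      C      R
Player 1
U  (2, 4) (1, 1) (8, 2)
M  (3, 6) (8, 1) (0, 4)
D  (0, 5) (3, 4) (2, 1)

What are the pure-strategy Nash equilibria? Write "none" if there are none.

(U, L): Player 1 can switch to M (2 → 3). Not NE.
(U, C): Player 1 can switch to M (1 → 8). Not NE.
(U, R): Player 2 can switch to L (2 → 4). Not NE.
(M, L): Player 1 gets 3, best alternative 2; Player 2 gets 6, best alternative 4. No profitable deviation — NE.
(M, C): Player 2 can switch to L (1 → 6). Not NE.
(M, R): Player 1 can switch to U (0 → 8). Not NE.
(D, L): Player 1 can switch to U (0 → 2). Not NE.
(D, C): Player 1 can switch to M (3 → 8). Not NE.
(D, R): Player 1 can switch to U (2 → 8). Not NE.

The unique pure-strategy Nash equilibrium is (M, L).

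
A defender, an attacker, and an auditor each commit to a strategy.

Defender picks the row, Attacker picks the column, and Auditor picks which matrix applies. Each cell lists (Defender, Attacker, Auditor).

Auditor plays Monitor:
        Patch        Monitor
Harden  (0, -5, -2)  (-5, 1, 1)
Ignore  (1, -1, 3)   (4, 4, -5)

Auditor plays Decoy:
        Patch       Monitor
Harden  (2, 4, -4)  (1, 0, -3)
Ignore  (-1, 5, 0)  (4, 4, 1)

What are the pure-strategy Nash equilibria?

For each player, find the best response to each opponent profile; mutual best responses are the pure NE.
Defender against (Patch, Monitor): payoffs 0, 1 → best response Ignore.
Defender against (Patch, Decoy): payoffs 2, -1 → best response Harden.
Defender against (Monitor, Monitor): payoffs -5, 4 → best response Ignore.
Defender against (Monitor, Decoy): payoffs 1, 4 → best response Ignore.
Attacker against (Harden, Monitor): payoffs -5, 1 → best response Monitor.
Attacker against (Harden, Decoy): payoffs 4, 0 → best response Patch.
Attacker against (Ignore, Monitor): payoffs -1, 4 → best response Monitor.
Attacker against (Ignore, Decoy): payoffs 5, 4 → best response Patch.
Auditor against (Harden, Patch): payoffs -2, -4 → best response Monitor.
Auditor against (Harden, Monitor): payoffs 1, -3 → best response Monitor.
Auditor against (Ignore, Patch): payoffs 3, 0 → best response Monitor.
Auditor against (Ignore, Monitor): payoffs -5, 1 → best response Decoy.
No profile is a mutual best response for all players.

No pure-strategy Nash equilibrium.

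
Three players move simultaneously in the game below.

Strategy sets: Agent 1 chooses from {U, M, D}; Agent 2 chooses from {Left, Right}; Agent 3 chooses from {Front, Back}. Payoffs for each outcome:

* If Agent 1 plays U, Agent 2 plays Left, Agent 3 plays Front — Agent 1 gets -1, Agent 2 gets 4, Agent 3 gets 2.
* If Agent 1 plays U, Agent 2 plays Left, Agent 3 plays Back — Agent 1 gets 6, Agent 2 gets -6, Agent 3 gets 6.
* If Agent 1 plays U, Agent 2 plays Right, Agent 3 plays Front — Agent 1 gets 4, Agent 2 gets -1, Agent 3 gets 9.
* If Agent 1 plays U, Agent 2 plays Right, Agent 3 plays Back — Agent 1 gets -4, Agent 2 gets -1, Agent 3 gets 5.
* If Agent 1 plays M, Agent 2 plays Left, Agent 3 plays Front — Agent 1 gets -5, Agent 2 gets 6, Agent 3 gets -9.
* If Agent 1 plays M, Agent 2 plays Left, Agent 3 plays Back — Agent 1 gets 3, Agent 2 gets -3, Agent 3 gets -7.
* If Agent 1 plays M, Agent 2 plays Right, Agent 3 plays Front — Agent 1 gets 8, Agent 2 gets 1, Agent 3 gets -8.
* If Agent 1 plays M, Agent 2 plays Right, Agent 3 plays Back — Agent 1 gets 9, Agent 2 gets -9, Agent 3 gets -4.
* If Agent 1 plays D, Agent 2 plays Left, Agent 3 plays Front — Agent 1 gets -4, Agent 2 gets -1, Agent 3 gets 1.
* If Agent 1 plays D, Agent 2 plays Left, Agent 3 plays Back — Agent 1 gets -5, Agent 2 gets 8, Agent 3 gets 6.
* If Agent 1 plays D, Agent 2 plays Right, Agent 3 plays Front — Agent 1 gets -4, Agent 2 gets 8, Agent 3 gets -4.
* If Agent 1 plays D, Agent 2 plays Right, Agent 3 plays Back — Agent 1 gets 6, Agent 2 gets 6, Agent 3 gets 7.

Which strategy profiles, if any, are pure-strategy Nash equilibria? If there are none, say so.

No pure-strategy Nash equilibrium.

Agent 1 against (Left, Front): payoffs -1, -5, -4 → best response U.
Agent 1 against (Left, Back): payoffs 6, 3, -5 → best response U.
Agent 1 against (Right, Front): payoffs 4, 8, -4 → best response M.
Agent 1 against (Right, Back): payoffs -4, 9, 6 → best response M.
Agent 2 against (U, Front): payoffs 4, -1 → best response Left.
Agent 2 against (U, Back): payoffs -6, -1 → best response Right.
Agent 2 against (M, Front): payoffs 6, 1 → best response Left.
Agent 2 against (M, Back): payoffs -3, -9 → best response Left.
Agent 2 against (D, Front): payoffs -1, 8 → best response Right.
Agent 2 against (D, Back): payoffs 8, 6 → best response Left.
Agent 3 against (U, Left): payoffs 2, 6 → best response Back.
Agent 3 against (U, Right): payoffs 9, 5 → best response Front.
Agent 3 against (M, Left): payoffs -9, -7 → best response Back.
Agent 3 against (M, Right): payoffs -8, -4 → best response Back.
Agent 3 against (D, Left): payoffs 1, 6 → best response Back.
Agent 3 against (D, Right): payoffs -4, 7 → best response Back.
No profile is a mutual best response for all players.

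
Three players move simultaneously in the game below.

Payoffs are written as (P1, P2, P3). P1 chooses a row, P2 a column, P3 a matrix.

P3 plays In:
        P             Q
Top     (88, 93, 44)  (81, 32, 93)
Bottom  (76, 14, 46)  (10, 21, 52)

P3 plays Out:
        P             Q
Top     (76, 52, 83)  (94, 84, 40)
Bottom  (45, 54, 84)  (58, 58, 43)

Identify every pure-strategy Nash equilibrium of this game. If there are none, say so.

There is no pure-strategy Nash equilibrium.

P1 against (P, In): payoffs 88, 76 → best response Top.
P1 against (P, Out): payoffs 76, 45 → best response Top.
P1 against (Q, In): payoffs 81, 10 → best response Top.
P1 against (Q, Out): payoffs 94, 58 → best response Top.
P2 against (Top, In): payoffs 93, 32 → best response P.
P2 against (Top, Out): payoffs 52, 84 → best response Q.
P2 against (Bottom, In): payoffs 14, 21 → best response Q.
P2 against (Bottom, Out): payoffs 54, 58 → best response Q.
P3 against (Top, P): payoffs 44, 83 → best response Out.
P3 against (Top, Q): payoffs 93, 40 → best response In.
P3 against (Bottom, P): payoffs 46, 84 → best response Out.
P3 against (Bottom, Q): payoffs 52, 43 → best response In.
No profile is a mutual best response for all players.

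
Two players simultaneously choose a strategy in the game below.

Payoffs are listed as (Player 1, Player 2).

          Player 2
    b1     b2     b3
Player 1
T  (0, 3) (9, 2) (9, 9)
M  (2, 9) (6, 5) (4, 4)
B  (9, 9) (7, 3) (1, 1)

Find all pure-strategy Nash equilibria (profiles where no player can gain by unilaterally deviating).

(T, b1): Player 1 can switch to M (0 → 2). Not NE.
(T, b2): Player 2 can switch to b1 (2 → 3). Not NE.
(T, b3): Player 1 gets 9, best alternative 4; Player 2 gets 9, best alternative 3. No profitable deviation — NE.
(M, b1): Player 1 can switch to B (2 → 9). Not NE.
(M, b2): Player 1 can switch to T (6 → 9). Not NE.
(M, b3): Player 1 can switch to T (4 → 9). Not NE.
(B, b1): Player 1 gets 9, best alternative 2; Player 2 gets 9, best alternative 3. No profitable deviation — NE.
(B, b2): Player 1 can switch to T (7 → 9). Not NE.
(The remaining 1 profile has a profitable deviation by the same check.)

(T, b3) and (B, b1)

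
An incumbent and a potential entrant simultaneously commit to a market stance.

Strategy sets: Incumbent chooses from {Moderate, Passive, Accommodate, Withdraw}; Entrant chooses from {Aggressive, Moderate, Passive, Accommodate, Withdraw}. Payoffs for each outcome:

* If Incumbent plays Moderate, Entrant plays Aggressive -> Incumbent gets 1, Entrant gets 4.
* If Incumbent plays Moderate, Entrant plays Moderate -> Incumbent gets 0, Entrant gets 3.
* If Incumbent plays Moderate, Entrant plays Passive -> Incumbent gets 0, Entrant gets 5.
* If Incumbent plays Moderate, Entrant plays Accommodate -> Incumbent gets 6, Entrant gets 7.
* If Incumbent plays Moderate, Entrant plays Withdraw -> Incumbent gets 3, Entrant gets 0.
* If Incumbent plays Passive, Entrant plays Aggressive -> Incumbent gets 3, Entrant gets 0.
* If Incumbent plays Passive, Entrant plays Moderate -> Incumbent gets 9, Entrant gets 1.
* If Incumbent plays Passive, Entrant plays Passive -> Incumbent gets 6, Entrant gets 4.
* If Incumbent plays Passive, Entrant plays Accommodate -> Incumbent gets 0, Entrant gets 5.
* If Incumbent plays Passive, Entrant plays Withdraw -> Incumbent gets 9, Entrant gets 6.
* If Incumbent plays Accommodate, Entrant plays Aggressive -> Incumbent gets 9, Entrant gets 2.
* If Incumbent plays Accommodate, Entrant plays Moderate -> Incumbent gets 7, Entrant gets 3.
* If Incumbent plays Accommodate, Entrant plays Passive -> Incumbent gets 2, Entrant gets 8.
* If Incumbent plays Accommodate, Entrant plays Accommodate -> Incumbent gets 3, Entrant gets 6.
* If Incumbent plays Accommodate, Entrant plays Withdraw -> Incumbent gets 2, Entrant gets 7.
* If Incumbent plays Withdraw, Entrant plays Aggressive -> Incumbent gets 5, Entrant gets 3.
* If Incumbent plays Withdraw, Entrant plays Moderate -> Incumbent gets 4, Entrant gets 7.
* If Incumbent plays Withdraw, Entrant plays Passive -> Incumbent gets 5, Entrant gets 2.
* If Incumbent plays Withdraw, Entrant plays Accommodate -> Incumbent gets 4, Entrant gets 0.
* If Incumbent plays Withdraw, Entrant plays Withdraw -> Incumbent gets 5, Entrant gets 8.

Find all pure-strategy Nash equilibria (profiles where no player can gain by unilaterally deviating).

Pure-strategy Nash equilibria: (Moderate, Accommodate) and (Passive, Withdraw)

For each strategy profile, look for a profitable unilateral deviation.
(Moderate, Aggressive): Incumbent can switch to Passive (1 → 3). Not NE.
(Moderate, Moderate): Incumbent can switch to Passive (0 → 9). Not NE.
(Moderate, Passive): Incumbent can switch to Passive (0 → 6). Not NE.
(Moderate, Accommodate): Incumbent gets 6, best alternative 4; Entrant gets 7, best alternative 5. No profitable deviation — NE.
(Moderate, Withdraw): Incumbent can switch to Passive (3 → 9). Not NE.
(Passive, Aggressive): Incumbent can switch to Accommodate (3 → 9). Not NE.
(Passive, Moderate): Entrant can switch to Passive (1 → 4). Not NE.
(Passive, Withdraw): Incumbent gets 9, best alternative 5; Entrant gets 6, best alternative 5. No profitable deviation — NE.
(The remaining 12 profiles each have a profitable deviation by the same check.)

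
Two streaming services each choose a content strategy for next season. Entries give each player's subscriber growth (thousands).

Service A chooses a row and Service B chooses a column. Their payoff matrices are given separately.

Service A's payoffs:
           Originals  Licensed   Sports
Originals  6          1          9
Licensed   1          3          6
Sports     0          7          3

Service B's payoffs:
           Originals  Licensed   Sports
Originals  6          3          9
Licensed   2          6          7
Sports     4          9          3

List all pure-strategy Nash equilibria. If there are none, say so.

Mark each player's best response to every combination of opponents' strategies; a profile where every player is best-responding is a pure Nash equilibrium.
Service A against Originals: payoffs 6, 1, 0 → best response Originals.
Service A against Licensed: payoffs 1, 3, 7 → best response Sports.
Service A against Sports: payoffs 9, 6, 3 → best response Originals.
Service B against Originals: payoffs 6, 3, 9 → best response Sports.
Service B against Licensed: payoffs 2, 6, 7 → best response Sports.
Service B against Sports: payoffs 4, 9, 3 → best response Licensed.
Mutual best responses: (Originals, Sports); (Sports, Licensed).

The pure Nash equilibria are (Originals, Sports), (Sports, Licensed).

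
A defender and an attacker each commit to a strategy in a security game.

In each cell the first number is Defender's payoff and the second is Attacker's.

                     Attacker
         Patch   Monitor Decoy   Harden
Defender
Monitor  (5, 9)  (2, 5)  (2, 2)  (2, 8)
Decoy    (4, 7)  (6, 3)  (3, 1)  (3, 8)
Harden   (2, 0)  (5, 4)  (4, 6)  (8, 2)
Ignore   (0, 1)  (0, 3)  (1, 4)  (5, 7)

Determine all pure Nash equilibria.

(Monitor, Patch), (Harden, Decoy)

For each strategy profile, look for a profitable unilateral deviation.
(Monitor, Patch): Defender gets 5, best alternative 4; Attacker gets 9, best alternative 8. No profitable deviation — NE.
(Monitor, Monitor): Defender can switch to Decoy (2 → 6). Not NE.
(Monitor, Decoy): Defender can switch to Decoy (2 → 3). Not NE.
(Monitor, Harden): Defender can switch to Decoy (2 → 3). Not NE.
(Decoy, Patch): Defender can switch to Monitor (4 → 5). Not NE.
(Decoy, Monitor): Attacker can switch to Patch (3 → 7). Not NE.
(Decoy, Decoy): Defender can switch to Harden (3 → 4). Not NE.
(Decoy, Harden): Defender can switch to Harden (3 → 8). Not NE.
(Harden, Patch): Defender can switch to Monitor (2 → 5). Not NE.
(Harden, Decoy): Defender gets 4, best alternative 3; Attacker gets 6, best alternative 4. No profitable deviation — NE.
(The remaining 6 profiles each have a profitable deviation by the same check.)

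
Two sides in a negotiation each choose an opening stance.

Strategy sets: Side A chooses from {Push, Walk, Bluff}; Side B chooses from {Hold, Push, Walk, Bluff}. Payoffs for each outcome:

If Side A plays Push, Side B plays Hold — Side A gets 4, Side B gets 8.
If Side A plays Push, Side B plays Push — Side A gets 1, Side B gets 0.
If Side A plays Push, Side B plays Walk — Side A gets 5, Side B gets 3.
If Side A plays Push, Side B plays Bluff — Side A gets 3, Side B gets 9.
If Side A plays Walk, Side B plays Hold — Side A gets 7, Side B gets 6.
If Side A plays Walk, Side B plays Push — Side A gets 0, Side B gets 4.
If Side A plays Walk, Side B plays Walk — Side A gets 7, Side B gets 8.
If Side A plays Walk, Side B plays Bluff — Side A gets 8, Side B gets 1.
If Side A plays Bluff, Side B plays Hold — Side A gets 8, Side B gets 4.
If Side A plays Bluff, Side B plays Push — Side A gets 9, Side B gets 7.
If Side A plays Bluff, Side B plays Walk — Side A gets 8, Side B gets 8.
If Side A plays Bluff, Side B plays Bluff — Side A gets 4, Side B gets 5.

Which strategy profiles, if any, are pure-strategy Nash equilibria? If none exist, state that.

(Bluff, Walk)

(Push, Hold): Side A can switch to Walk (4 → 7). Not NE.
(Push, Push): Side A can switch to Bluff (1 → 9). Not NE.
(Push, Walk): Side A can switch to Walk (5 → 7). Not NE.
(Push, Bluff): Side A can switch to Walk (3 → 8). Not NE.
(Walk, Hold): Side A can switch to Bluff (7 → 8). Not NE.
(Walk, Push): Side A can switch to Push (0 → 1). Not NE.
(Walk, Walk): Side A can switch to Bluff (7 → 8). Not NE.
(Walk, Bluff): Side B can switch to Hold (1 → 6). Not NE.
(Bluff, Walk): Side A gets 8, best alternative 7; Side B gets 8, best alternative 7. No profitable deviation — NE.
(The remaining 3 profiles each have a profitable deviation by the same check.)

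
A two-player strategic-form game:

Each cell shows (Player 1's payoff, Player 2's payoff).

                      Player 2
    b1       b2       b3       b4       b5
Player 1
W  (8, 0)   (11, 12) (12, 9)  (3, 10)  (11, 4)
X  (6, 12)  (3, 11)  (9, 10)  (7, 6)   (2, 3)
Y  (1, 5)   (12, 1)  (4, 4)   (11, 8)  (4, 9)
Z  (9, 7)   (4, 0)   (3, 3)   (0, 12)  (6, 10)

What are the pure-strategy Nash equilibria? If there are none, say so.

none

Player 1 against b1: payoffs 8, 6, 1, 9 → best response Z.
Player 1 against b2: payoffs 11, 3, 12, 4 → best response Y.
Player 1 against b3: payoffs 12, 9, 4, 3 → best response W.
Player 1 against b4: payoffs 3, 7, 11, 0 → best response Y.
Player 1 against b5: payoffs 11, 2, 4, 6 → best response W.
Player 2 against W: payoffs 0, 12, 9, 10, 4 → best response b2.
Player 2 against X: payoffs 12, 11, 10, 6, 3 → best response b1.
Player 2 against Y: payoffs 5, 1, 4, 8, 9 → best response b5.
Player 2 against Z: payoffs 7, 0, 3, 12, 10 → best response b4.
No profile is a mutual best response for all players.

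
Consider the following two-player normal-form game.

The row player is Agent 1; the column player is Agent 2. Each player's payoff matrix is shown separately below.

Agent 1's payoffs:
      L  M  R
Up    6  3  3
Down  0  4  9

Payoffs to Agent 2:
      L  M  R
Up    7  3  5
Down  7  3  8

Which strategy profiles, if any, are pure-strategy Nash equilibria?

Agent 1 against L: payoffs 6, 0 → best response Up.
Agent 1 against M: payoffs 3, 4 → best response Down.
Agent 1 against R: payoffs 3, 9 → best response Down.
Agent 2 against Up: payoffs 7, 3, 5 → best response L.
Agent 2 against Down: payoffs 7, 3, 8 → best response R.
Mutual best responses: (Up, L); (Down, R).

(Up, L), (Down, R)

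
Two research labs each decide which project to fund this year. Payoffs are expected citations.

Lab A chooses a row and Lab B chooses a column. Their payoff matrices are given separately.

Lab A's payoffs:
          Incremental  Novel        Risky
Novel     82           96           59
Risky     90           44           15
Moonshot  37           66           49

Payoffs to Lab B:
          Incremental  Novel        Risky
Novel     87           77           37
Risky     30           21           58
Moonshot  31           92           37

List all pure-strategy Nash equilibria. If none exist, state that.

This game has no pure Nash equilibrium.

Lab A against Incremental: payoffs 82, 90, 37 → best response Risky.
Lab A against Novel: payoffs 96, 44, 66 → best response Novel.
Lab A against Risky: payoffs 59, 15, 49 → best response Novel.
Lab B against Novel: payoffs 87, 77, 37 → best response Incremental.
Lab B against Risky: payoffs 30, 21, 58 → best response Risky.
Lab B against Moonshot: payoffs 31, 92, 37 → best response Novel.
No profile is a mutual best response for all players.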